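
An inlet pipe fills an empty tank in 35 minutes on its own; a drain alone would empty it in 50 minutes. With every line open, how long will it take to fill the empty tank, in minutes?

Net rate = 1/35 − 1/50 = (10 − 7)/350 = 3/350 per minute.
Filling time = 1 ÷ (3/350) = 350/3 minutes.

350/3 minutes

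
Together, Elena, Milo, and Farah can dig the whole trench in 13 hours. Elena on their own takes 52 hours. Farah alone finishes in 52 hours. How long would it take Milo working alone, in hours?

Combined rate is 1/13 per hour.
Known contribution: 1/52 + 1/52 = (1 + 1)/52 = 2/52 = 1/26 per hour.
So Milo's rate is 1/13 − 1/26 = 1/26, meaning 26 hours alone.

26 hours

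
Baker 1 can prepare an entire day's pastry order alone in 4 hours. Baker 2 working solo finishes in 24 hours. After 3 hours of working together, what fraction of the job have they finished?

7/8

Combined rate: 1/4 + 1/24 = (6 + 1)/24 = 7/24 per hour.
In 3 hours they complete 3·7/24 = 7/8 of the job.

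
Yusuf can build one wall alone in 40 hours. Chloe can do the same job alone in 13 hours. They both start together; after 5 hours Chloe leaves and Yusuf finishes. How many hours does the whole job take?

In the first 5 hours the combined rate is 53/520, so 53/104 of the job is done, leaving 51/104.
After Chloe leaves the rate is 1/40 per hour; the remaining 51/104 takes 255/13 hours.
Total = 5 + 255/13 = 320/13 hours.

320/13 hours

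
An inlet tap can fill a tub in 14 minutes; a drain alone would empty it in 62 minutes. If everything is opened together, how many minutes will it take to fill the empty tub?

Net rate = 1/14 − 1/62 = (31 − 7)/434 = 24/434 = 12/217 per minute.
Filling time = 1 ÷ (12/217) = 217/12 minutes.

217/12 minutes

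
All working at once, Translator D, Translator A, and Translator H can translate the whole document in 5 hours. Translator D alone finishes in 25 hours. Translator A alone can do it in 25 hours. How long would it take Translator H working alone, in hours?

25/3 hours

Combined rate is 1/5 per hour.
Known contribution: 1/25 + 1/25 = (1 + 1)/25 = 2/25 per hour.
So Translator H's rate is 1/5 − 2/25 = 3/25, meaning 25/3 hours alone.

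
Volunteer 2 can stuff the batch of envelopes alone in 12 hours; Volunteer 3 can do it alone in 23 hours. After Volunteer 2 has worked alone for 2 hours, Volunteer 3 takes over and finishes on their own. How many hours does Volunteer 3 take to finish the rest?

In 2 hours Volunteer 2 does 2/12 = 1/6 of the job, leaving 5/6.
Volunteer 3 works at 1/23 per hour, so finishing takes 5/6 ÷ 1/23 = 115/6 hours.

115/6 hours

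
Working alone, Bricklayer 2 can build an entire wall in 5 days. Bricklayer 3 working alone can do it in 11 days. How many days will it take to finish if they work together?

55/16 days

Combined rate: 1/5 + 1/11 = (11 + 5)/55 = 16/55 per day.
Time = 1 ÷ (16/55) = 55/16 days.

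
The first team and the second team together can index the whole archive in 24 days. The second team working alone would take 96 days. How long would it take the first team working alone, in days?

Combined rate is 1/24 per day.
Known contribution: 1/96 per day.
So the first team's rate is 1/24 − 1/96 = 1/32, meaning 32 days alone.

32 days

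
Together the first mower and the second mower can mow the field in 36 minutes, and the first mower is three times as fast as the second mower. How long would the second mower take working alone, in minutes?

144 minutes

Let the second mower's rate be r; then the first mower's rate is 3r, so together (3 + 1)r = 4r = 1/36.
Thus r = 1/144 per minute.
The second mower alone: 144 minutes; the first mower alone: 48 minutes.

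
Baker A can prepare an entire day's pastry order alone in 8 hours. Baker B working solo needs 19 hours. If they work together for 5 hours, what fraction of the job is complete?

Combined rate: 1/8 + 1/19 = (19 + 8)/152 = 27/152 per hour.
In 5 hours they complete 5·27/152 = 135/152 of the job.

135/152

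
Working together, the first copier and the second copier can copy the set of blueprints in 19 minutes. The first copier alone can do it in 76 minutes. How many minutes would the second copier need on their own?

76/3 minutes

Combined rate is 1/19 per minute.
Known contribution: 1/76 per minute.
So the second copier's rate is 1/19 − 1/76 = 3/76, meaning 76/3 minutes alone.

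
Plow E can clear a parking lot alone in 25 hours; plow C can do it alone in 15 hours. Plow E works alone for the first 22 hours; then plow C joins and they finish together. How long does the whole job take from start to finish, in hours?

185/8 hours

In 22 hours plow E does 22/25 of the job, leaving 3/25.
Plow E and plow C together work at 8/75 per hour, so finishing takes 3/25 ÷ 8/75 = 9/8 hours.
Total time = 22 + 9/8 = 185/8 hours.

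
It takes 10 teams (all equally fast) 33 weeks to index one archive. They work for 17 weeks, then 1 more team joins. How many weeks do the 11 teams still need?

One team does 1/330 of the job per week.
After 17 weeks with 10 teams, 17/33 is done (16/33 left).
With 11 teams the rate is 11/330 = 1/30, so the rest takes 16/33 ÷ 1/30 = 160/11 weeks.

160/11 weeks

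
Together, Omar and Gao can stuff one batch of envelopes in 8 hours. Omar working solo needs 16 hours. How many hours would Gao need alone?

Combined rate is 1/8 per hour.
Known contribution: 1/16 per hour.
So Gao's rate is 1/8 − 1/16 = 1/16, meaning 16 hours alone.

16 hours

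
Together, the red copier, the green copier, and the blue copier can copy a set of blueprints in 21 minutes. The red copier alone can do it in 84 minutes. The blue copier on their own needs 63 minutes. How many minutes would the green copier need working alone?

Combined rate is 1/21 per minute.
Known contribution: 1/84 + 1/63 = (3 + 4)/252 = 7/252 = 1/36 per minute.
So the green copier's rate is 1/21 − 1/36 = 5/252, meaning 252/5 minutes alone.

252/5 minutes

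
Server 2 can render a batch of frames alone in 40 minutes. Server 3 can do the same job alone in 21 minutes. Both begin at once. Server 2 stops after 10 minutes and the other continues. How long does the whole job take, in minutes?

63/4 minutes

In the first 10 minutes the combined rate is 61/840, so 61/84 of the job is done, leaving 23/84.
After server 2 leaves the rate is 1/21 per minute; the remaining 23/84 takes 23/4 minutes.
Total = 10 + 23/4 = 63/4 minutes.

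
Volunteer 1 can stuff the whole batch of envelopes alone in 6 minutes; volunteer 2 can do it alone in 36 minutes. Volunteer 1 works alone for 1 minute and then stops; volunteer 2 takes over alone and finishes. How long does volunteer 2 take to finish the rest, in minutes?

In 1 minute volunteer 1 does 1/6 of the job, leaving 5/6.
Volunteer 2 works at 1/36 per minute, so finishing takes 5/6 ÷ 1/36 = 30 minutes.

30 minutes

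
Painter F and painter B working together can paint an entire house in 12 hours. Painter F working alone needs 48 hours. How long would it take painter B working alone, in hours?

Combined rate is 1/12 per hour.
Known contribution: 1/48 per hour.
So painter B's rate is 1/12 − 1/48 = 1/16, meaning 16 hours alone.

16 hours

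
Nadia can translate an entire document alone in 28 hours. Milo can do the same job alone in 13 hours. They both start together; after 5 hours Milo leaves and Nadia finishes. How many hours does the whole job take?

In the first 5 hours the combined rate is 41/364, so 205/364 of the job is done, leaving 159/364.
After Milo leaves the rate is 1/28 per hour; the remaining 159/364 takes 159/13 hours.
Total = 5 + 159/13 = 224/13 hours.

224/13 hours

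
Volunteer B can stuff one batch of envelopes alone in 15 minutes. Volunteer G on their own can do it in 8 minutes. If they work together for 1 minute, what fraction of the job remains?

Combined rate: 1/15 + 1/8 = (8 + 15)/120 = 23/120 per minute.
In 1 minute they complete 1·23/120 = 23/120 of the job.
So 97/120 remains.

97/120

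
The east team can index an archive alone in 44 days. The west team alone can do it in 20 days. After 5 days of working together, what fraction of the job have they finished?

4/11

Combined rate: 1/44 + 1/20 = (5 + 11)/220 = 16/220 = 4/55 per day.
In 5 days they complete 5·4/55 = 4/11 of the job.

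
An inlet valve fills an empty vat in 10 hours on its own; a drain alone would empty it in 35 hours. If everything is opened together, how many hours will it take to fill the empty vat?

14 hours

Net rate = 1/10 − 1/35 = (7 − 2)/70 = 5/70 = 1/14 per hour.
Filling time = 1 ÷ (1/14) = 14 hours.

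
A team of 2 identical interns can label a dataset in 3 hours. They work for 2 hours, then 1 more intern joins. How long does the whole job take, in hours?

One intern does 1/6 of the job per hour.
After 2 hours with 2 interns, 2/3 is done (1/3 left).
With 3 interns the rate is 3/6 = 1/2, so the rest takes 1/3 ÷ 1/2 = 2/3 hours.
Total = 2 + 2/3 = 8/3 hours.

8/3 hours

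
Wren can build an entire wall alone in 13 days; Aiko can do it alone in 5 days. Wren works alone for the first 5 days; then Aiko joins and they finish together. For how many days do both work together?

20/9 days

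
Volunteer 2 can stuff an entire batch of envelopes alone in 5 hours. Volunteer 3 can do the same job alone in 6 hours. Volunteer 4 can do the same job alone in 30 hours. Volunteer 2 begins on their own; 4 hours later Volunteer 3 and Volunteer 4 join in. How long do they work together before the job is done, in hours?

In the first 4 hours Volunteer 2 alone does 4/5 of the job, leaving 1/5.
Once everyone is working, combined rate: 1/5 + 1/6 + 1/30 = (6 + 5 + 1)/30 = 12/30 = 2/5 per hour.
Remaining 1/5 at 2/5 per hour takes 1/2 hours.

1/2 hours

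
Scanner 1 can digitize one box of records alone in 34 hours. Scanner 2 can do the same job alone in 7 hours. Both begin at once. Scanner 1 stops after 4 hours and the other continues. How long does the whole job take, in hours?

105/17 hours

In the first 4 hours the combined rate is 41/238, so 82/119 of the job is done, leaving 37/119.
After scanner 1 leaves the rate is 1/7 per hour; the remaining 37/119 takes 37/17 hours.
Total = 4 + 37/17 = 105/17 hours.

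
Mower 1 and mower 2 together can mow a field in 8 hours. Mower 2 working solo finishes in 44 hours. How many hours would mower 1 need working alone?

88/9 hours

Combined rate is 1/8 per hour.
Known contribution: 1/44 per hour.
So mower 1's rate is 1/8 − 1/44 = 9/88, meaning 88/9 hours alone.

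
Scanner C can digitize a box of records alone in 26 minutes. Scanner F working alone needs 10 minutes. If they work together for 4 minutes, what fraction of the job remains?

29/65

Combined rate: 1/26 + 1/10 = (5 + 13)/130 = 18/130 = 9/65 per minute.
In 4 minutes they complete 4·9/65 = 36/65 of the job.
So 29/65 remains.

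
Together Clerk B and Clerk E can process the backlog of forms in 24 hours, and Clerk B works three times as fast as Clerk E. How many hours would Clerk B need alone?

Let Clerk E's rate be r; then Clerk B's rate is 3r, so together (3 + 1)r = 4r = 1/24.
Thus r = 1/96 per hour.
Clerk E alone: 96 hours; Clerk B alone: 32 hours.

32 hours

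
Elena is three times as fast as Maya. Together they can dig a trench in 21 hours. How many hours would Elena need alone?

Let Maya's rate be r; then Elena's rate is 3r, so together (3 + 1)r = 4r = 1/21.
Thus r = 1/84 per hour.
Maya alone: 84 hours; Elena alone: 28 hours.

28 hours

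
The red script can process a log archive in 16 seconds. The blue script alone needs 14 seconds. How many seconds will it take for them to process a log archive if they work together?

Combined rate: 1/16 + 1/14 = (7 + 8)/112 = 15/112 per second.
Time = 1 ÷ (15/112) = 112/15 seconds.

112/15 seconds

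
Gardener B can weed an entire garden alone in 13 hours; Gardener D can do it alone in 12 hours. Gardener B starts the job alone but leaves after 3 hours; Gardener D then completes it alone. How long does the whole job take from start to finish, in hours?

In 3 hours Gardener B does 3/13 of the job, leaving 10/13.
Gardener D works at 1/12 per hour, so finishing takes 10/13 ÷ 1/12 = 120/13 hours.
Total time = 3 + 120/13 = 159/13 hours.

159/13 hours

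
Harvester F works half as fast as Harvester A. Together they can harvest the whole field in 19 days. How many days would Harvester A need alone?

Let Harvester A's rate be r; then Harvester F's rate is (1/2)r, so together (1/2 + 1)r = (3/2)r = 1/19.
Thus r = 2/57 per day.
Harvester A alone: 57/2 days; Harvester F alone: 57 days.

57/2 days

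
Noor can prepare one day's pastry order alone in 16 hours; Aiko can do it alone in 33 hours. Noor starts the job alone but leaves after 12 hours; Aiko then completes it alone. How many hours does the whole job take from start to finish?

In 12 hours Noor does 12/16 = 3/4 of the job, leaving 1/4.
Aiko works at 1/33 per hour, so finishing takes 1/4 ÷ 1/33 = 33/4 hours.
Total time = 12 + 33/4 = 81/4 hours.

81/4 hours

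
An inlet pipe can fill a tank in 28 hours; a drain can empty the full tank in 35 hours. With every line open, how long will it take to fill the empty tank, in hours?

Net rate = 1/28 − 1/35 = (5 − 4)/140 = 1/140 per hour.
Filling time = 1 ÷ (1/140) = 140 hours.

140 hours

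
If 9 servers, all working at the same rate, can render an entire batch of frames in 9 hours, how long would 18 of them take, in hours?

9/2 hours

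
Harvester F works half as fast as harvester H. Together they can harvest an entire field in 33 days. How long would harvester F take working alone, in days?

99 days

Let harvester H's rate be r; then harvester F's rate is (1/2)r, so together (1/2 + 1)r = (3/2)r = 1/33.
Thus r = 2/99 per day.
Harvester H alone: 99/2 days; harvester F alone: 99 days.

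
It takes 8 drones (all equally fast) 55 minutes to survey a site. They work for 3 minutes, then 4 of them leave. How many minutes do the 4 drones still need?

104 minutes

One drone does 1/440 of the job per minute.
After 3 minutes with 8 drones, 3/55 is done (52/55 left).
With 4 drones the rate is 4/440 = 1/110, so the rest takes 52/55 ÷ 1/110 = 104 minutes.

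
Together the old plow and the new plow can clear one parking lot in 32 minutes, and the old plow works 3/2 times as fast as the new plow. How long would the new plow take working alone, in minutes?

Let the new plow's rate be r; then the old plow's rate is (3/2)r, so together (3/2 + 1)r = (5/2)r = 1/32.
Thus r = 1/80 per minute.
The new plow alone: 80 minutes; the old plow alone: 160/3 minutes.

80 minutes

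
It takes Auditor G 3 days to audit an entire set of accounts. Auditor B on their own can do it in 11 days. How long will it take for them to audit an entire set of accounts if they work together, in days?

33/14 days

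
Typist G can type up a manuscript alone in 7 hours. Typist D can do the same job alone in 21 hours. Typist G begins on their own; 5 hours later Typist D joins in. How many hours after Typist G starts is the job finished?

In the first 5 hours Typist G alone does 5/7 of the job, leaving 2/7.
Once everyone is working, combined rate: 1/7 + 1/21 = (3 + 1)/21 = 4/21 per hour.
Remaining 2/7 at 4/21 per hour takes 3/2 hours.
Total from the start = 5 + 3/2 = 13/2 hours.

13/2 hours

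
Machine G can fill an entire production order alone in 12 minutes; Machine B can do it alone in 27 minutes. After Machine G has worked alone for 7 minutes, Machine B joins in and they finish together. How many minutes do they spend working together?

In 7 minutes Machine G does 7/12 of the job, leaving 5/12.
Machine G and Machine B together work at 13/108 per minute, so finishing takes 5/12 ÷ 13/108 = 45/13 minutes.

45/13 minutes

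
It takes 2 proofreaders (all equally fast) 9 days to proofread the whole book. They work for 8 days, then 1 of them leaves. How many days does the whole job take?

One proofreader does 1/18 of the job per day.
After 8 days with 2 proofreaders, 8/9 is done (1/9 left).
With 1 proofreader the rate is 1/18, so the rest takes 1/9 ÷ 1/18 = 2 days.
Total = 8 + 2 = 10 days.

10 days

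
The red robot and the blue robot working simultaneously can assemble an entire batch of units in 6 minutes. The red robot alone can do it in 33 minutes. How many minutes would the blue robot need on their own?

22/3 minutes

Combined rate is 1/6 per minute.
Known contribution: 1/33 per minute.
So the blue robot's rate is 1/6 − 1/33 = 3/22, meaning 22/3 minutes alone.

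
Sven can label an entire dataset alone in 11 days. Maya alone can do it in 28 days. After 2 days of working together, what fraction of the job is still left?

115/154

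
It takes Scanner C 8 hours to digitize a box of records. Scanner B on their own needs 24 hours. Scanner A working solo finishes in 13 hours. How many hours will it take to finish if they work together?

Combined rate: 1/8 + 1/24 + 1/13 = (39 + 13 + 24)/312 = 76/312 = 19/78 per hour.
Time = 1 ÷ (19/78) = 78/19 hours.

78/19 hours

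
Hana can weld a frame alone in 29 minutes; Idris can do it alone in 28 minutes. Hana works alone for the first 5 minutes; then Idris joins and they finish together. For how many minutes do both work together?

224/19 minutes

In 5 minutes Hana does 5/29 of the job, leaving 24/29.
Hana and Idris together work at 57/812 per minute, so finishing takes 24/29 ÷ 57/812 = 224/19 minutes.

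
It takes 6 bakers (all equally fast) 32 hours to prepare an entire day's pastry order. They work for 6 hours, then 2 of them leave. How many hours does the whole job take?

45 hours

One baker does 1/192 of the job per hour.
After 6 hours with 6 bakers, 3/16 is done (13/16 left).
With 4 bakers the rate is 4/192 = 1/48, so the rest takes 13/16 ÷ 1/48 = 39 hours.
Total = 6 + 39 = 45 hours.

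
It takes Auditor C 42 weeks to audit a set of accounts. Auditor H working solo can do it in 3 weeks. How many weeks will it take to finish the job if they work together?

14/5 weeks

Combined rate: 1/42 + 1/3 = (1 + 14)/42 = 15/42 = 5/14 per week.
Time = 1 ÷ (5/14) = 14/5 weeks.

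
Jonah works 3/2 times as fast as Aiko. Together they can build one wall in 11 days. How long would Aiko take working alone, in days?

55/2 days

Let Aiko's rate be r; then Jonah's rate is (3/2)r, so together (3/2 + 1)r = (5/2)r = 1/11.
Thus r = 2/55 per day.
Aiko alone: 55/2 days; Jonah alone: 55/3 days.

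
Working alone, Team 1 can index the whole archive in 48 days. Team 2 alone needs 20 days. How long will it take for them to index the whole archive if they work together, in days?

With two workers the combined time is the product over the sum: 48·20/(48+20) = 960/68 = 240/17 days.

240/17 days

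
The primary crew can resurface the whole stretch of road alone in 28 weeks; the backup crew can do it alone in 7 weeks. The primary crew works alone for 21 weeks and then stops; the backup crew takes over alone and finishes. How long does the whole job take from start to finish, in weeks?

91/4 weeks

In 21 weeks the primary crew does 21/28 = 3/4 of the job, leaving 1/4.
The backup crew works at 1/7 per week, so finishing takes 1/4 ÷ 1/7 = 7/4 weeks.
Total time = 21 + 7/4 = 91/4 weeks.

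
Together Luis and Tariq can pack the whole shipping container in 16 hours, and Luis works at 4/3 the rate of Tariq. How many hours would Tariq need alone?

112/3 hours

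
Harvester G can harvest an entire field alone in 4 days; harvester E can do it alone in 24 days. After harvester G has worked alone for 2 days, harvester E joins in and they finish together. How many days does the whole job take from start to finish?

In 2 days harvester G does 2/4 = 1/2 of the job, leaving 1/2.
Harvester G and harvester E together work at 7/24 per day, so finishing takes 1/2 ÷ 7/24 = 12/7 days.
Total time = 2 + 12/7 = 26/7 days.

26/7 days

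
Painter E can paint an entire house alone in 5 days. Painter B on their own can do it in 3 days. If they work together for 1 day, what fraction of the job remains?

Combined rate: 1/5 + 1/3 = (3 + 5)/15 = 8/15 per day.
In 1 day they complete 1·8/15 = 8/15 of the job.
So 7/15 remains.

7/15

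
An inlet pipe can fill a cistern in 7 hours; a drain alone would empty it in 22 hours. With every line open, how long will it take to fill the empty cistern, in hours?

154/15 hours

Net rate = 1/7 − 1/22 = (22 − 7)/154 = 15/154 per hour.
Filling time = 1 ÷ (15/154) = 154/15 hours.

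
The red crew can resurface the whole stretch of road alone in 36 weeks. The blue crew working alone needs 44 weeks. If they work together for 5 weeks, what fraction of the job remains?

74/99

Combined rate: 1/36 + 1/44 = (11 + 9)/396 = 20/396 = 5/99 per week.
In 5 weeks they complete 5·5/99 = 25/99 of the job.
So 74/99 remains.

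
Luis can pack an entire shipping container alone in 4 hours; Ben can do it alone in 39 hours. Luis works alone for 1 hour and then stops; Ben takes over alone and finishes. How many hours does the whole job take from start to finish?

121/4 hours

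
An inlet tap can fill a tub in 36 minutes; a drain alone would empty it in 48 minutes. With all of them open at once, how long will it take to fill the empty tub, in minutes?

144 minutes

Net rate = 1/36 − 1/48 = (4 − 3)/144 = 1/144 per minute.
Filling time = 1 ÷ (1/144) = 144 minutes.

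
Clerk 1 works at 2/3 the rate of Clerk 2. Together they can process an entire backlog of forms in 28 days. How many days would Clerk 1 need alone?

Let Clerk 2's rate be r; then Clerk 1's rate is (2/3)r, so together (2/3 + 1)r = (5/3)r = 1/28.
Thus r = 3/140 per day.
Clerk 2 alone: 140/3 days; Clerk 1 alone: 70 days.

70 days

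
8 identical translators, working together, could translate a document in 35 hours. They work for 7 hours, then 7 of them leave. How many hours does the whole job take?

One translator does 1/280 of the job per hour.
After 7 hours with 8 translators, 1/5 is done (4/5 left).
With 1 translator the rate is 1/280, so the rest takes 4/5 ÷ 1/280 = 224 hours.
Total = 7 + 224 = 231 hours.

231 hours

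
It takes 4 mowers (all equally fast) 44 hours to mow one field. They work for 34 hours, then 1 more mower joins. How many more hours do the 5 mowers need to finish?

8 hours

One mower does 1/176 of the job per hour.
After 34 hours with 4 mowers, 17/22 is done (5/22 left).
With 5 mowers the rate is 5/176, so the rest takes 5/22 ÷ 5/176 = 8 hours.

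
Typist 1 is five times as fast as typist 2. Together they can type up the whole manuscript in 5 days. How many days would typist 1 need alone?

Let typist 2's rate be r; then typist 1's rate is 5r, so together (5 + 1)r = 6r = 1/5.
Thus r = 1/30 per day.
Typist 2 alone: 30 days; typist 1 alone: 6 days.

6 days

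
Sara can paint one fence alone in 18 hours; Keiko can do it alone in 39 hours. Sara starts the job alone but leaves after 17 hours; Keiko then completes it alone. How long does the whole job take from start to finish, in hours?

115/6 hours

In 17 hours Sara does 17/18 of the job, leaving 1/18.
Keiko works at 1/39 per hour, so finishing takes 1/18 ÷ 1/39 = 13/6 hours.
Total time = 17 + 13/6 = 115/6 hours.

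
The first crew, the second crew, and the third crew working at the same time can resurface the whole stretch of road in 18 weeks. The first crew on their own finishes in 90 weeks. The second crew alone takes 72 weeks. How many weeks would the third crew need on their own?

360/11 weeks

Combined rate is 1/18 per week.
Known contribution: 1/90 + 1/72 = (4 + 5)/360 = 9/360 = 1/40 per week.
So the third crew's rate is 1/18 − 1/40 = 11/360, meaning 360/11 weeks alone.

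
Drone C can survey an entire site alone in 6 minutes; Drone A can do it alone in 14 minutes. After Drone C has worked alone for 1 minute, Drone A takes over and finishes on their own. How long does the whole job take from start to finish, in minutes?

In 1 minute Drone C does 1/6 of the job, leaving 5/6.
Drone A works at 1/14 per minute, so finishing takes 5/6 ÷ 1/14 = 35/3 minutes.
Total time = 1 + 35/3 = 38/3 minutes.

38/3 minutes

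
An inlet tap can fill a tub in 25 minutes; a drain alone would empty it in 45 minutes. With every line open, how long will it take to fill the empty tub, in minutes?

Net rate = 1/25 − 1/45 = (9 − 5)/225 = 4/225 per minute.
Filling time = 1 ÷ (4/225) = 225/4 minutes.

225/4 minutes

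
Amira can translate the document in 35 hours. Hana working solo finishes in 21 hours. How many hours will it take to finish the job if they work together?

With two workers the combined time is the product over the sum: 35·21/(35+21) = 735/56 = 105/8 hours.

105/8 hours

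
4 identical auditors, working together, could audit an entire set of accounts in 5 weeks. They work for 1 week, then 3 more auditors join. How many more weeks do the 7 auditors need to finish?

16/7 weeks

One auditor does 1/20 of the job per week.
After 1 week with 4 auditors, 1/5 is done (4/5 left).
With 7 auditors the rate is 7/20, so the rest takes 4/5 ÷ 7/20 = 16/7 weeks.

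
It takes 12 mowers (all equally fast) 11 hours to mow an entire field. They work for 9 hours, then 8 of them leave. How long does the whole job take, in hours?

One mower does 1/132 of the job per hour.
After 9 hours with 12 mowers, 9/11 is done (2/11 left).
With 4 mowers the rate is 4/132 = 1/33, so the rest takes 2/11 ÷ 1/33 = 6 hours.
Total = 9 + 6 = 15 hours.

15 hours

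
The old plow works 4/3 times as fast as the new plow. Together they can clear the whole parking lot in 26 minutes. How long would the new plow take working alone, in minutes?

182/3 minutes

Let the new plow's rate be r; then the old plow's rate is (4/3)r, so together (4/3 + 1)r = (7/3)r = 1/26.
Thus r = 3/182 per minute.
The new plow alone: 182/3 minutes; the old plow alone: 91/2 minutes.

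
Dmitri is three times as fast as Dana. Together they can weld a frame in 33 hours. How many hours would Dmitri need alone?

Let Dana's rate be r; then Dmitri's rate is 3r, so together (3 + 1)r = 4r = 1/33.
Thus r = 1/132 per hour.
Dana alone: 132 hours; Dmitri alone: 44 hours.

44 hours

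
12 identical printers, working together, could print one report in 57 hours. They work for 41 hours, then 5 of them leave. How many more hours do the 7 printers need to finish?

One printer does 1/684 of the job per hour.
After 41 hours with 12 printers, 41/57 is done (16/57 left).
With 7 printers the rate is 7/684, so the rest takes 16/57 ÷ 7/684 = 192/7 hours.

192/7 hours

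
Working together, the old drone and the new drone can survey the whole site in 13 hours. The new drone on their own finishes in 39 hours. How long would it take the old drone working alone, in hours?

39/2 hours

Combined rate is 1/13 per hour.
Known contribution: 1/39 per hour.
So the old drone's rate is 1/13 − 1/39 = 2/39, meaning 39/2 hours alone.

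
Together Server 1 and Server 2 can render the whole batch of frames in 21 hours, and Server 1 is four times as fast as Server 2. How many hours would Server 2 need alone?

Let Server 2's rate be r; then Server 1's rate is 4r, so together (4 + 1)r = 5r = 1/21.
Thus r = 1/105 per hour.
Server 2 alone: 105 hours; Server 1 alone: 105/4 hours.

105 hours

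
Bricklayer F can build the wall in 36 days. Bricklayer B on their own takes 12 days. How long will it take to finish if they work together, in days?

9 days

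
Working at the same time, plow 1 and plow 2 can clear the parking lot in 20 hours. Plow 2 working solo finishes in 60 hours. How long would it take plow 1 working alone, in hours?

Combined rate is 1/20 per hour.
Known contribution: 1/60 per hour.
So plow 1's rate is 1/20 − 1/60 = 1/30, meaning 30 hours alone.

30 hours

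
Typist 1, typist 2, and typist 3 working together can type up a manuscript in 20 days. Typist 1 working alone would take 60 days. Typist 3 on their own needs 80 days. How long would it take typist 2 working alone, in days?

Combined rate is 1/20 per day.
Known contribution: 1/60 + 1/80 = (4 + 3)/240 = 7/240 per day.
So typist 2's rate is 1/20 − 7/240 = 1/48, meaning 48 days alone.

48 days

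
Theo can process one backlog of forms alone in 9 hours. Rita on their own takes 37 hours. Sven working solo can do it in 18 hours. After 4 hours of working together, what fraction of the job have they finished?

86/111

Combined rate: 1/9 + 1/37 + 1/18 = (74 + 18 + 37)/666 = 129/666 = 43/222 per hour.
In 4 hours they complete 4·43/222 = 86/111 of the job.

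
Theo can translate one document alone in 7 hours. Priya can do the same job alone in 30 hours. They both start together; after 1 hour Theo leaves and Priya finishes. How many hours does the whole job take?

In the first 1 hour the combined rate is 37/210, so 37/210 of the job is done, leaving 173/210.
After Theo leaves the rate is 1/30 per hour; the remaining 173/210 takes 173/7 hours.
Total = 1 + 173/7 = 180/7 hours.

180/7 hours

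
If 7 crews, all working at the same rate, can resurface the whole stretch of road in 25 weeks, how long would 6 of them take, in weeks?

175/6 weeks

Total work is 7·25 = 175 crew-weeks.
With 6 crews: 175/6 weeks.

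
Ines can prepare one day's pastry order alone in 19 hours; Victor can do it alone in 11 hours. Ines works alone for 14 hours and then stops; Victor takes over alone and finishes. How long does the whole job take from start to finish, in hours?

In 14 hours Ines does 14/19 of the job, leaving 5/19.
Victor works at 1/11 per hour, so finishing takes 5/19 ÷ 1/11 = 55/19 hours.
Total time = 14 + 55/19 = 321/19 hours.

321/19 hours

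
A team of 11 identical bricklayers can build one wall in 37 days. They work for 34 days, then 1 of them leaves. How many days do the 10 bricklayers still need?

33/10 days

One bricklayer does 1/407 of the job per day.
After 34 days with 11 bricklayers, 34/37 is done (3/37 left).
With 10 bricklayers the rate is 10/407, so the rest takes 3/37 ÷ 10/407 = 33/10 days.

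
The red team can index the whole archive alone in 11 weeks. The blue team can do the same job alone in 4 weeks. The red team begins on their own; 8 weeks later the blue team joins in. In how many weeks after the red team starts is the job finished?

44/5 weeks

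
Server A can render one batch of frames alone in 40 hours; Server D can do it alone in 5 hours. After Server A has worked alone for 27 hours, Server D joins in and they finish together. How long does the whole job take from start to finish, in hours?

In 27 hours Server A does 27/40 of the job, leaving 13/40.
Server A and Server D together work at 9/40 per hour, so finishing takes 13/40 ÷ 9/40 = 13/9 hours.
Total time = 27 + 13/9 = 256/9 hours.

256/9 hours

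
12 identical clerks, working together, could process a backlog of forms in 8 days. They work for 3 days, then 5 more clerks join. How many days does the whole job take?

111/17 days

One clerk does 1/96 of the job per day.
After 3 days with 12 clerks, 3/8 is done (5/8 left).
With 17 clerks the rate is 17/96, so the rest takes 5/8 ÷ 17/96 = 60/17 days.
Total = 3 + 60/17 = 111/17 days.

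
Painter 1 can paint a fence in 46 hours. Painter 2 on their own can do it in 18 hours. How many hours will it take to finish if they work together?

Combined rate: 1/46 + 1/18 = (9 + 23)/414 = 32/414 = 16/207 per hour.
Time = 1 ÷ (16/207) = 207/16 hours.

207/16 hours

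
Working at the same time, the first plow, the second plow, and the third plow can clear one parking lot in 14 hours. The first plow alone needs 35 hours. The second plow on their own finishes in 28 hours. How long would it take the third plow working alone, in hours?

140 hours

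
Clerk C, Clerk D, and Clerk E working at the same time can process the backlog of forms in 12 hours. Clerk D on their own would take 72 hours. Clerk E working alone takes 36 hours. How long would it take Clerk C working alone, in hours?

Combined rate is 1/12 per hour.
Known contribution: 1/72 + 1/36 = (1 + 2)/72 = 3/72 = 1/24 per hour.
So Clerk C's rate is 1/12 − 1/24 = 1/24, meaning 24 hours alone.

24 hours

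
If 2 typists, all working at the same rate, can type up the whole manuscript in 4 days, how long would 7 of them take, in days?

Total work is 2·4 = 8 typist-days.
With 7 typists: 8/7 days.

8/7 days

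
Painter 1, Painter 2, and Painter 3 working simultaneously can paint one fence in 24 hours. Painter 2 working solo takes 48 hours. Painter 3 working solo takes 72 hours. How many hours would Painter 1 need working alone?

Combined rate is 1/24 per hour.
Known contribution: 1/48 + 1/72 = (3 + 2)/144 = 5/144 per hour.
So Painter 1's rate is 1/24 − 5/144 = 1/144, meaning 144 hours alone.

144 hours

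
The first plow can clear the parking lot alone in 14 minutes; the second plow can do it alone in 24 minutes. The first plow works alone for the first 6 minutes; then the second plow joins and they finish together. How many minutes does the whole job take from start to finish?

In 6 minutes the first plow does 6/14 = 3/7 of the job, leaving 4/7.
The first plow and the second plow together work at 19/168 per minute, so finishing takes 4/7 ÷ 19/168 = 96/19 minutes.
Total time = 6 + 96/19 = 210/19 minutes.

210/19 minutes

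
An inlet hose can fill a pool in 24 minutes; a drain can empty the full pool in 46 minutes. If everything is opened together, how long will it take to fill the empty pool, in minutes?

552/11 minutes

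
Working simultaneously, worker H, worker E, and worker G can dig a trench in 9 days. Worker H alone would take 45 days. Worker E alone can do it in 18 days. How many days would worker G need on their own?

Combined rate is 1/9 per day.
Known contribution: 1/45 + 1/18 = (2 + 5)/90 = 7/90 per day.
So worker G's rate is 1/9 − 7/90 = 1/30, meaning 30 days alone.

30 days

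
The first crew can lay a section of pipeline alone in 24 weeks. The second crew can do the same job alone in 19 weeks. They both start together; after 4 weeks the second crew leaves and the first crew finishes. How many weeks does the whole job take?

360/19 weeks

In the first 4 weeks the combined rate is 43/456, so 43/114 of the job is done, leaving 71/114.
After the second crew leaves the rate is 1/24 per week; the remaining 71/114 takes 284/19 weeks.
Total = 4 + 284/19 = 360/19 weeks.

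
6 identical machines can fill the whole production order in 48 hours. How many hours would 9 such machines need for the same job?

Total work is 6·48 = 288 machine-hours.
With 9 machines: 288/9 = 32 hours.

32 hours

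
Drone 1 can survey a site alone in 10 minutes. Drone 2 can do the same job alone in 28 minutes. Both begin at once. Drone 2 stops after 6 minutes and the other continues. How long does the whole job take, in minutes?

In the first 6 minutes the combined rate is 19/140, so 57/70 of the job is done, leaving 13/70.
After drone 2 leaves the rate is 1/10 per minute; the remaining 13/70 takes 13/7 minutes.
Total = 6 + 13/7 = 55/7 minutes.

55/7 minutes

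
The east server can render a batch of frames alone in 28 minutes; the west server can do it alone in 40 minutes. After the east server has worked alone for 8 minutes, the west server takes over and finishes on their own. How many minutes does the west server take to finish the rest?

200/7 minutes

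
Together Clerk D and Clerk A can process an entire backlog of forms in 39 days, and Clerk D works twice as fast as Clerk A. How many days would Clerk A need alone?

Let Clerk A's rate be r; then Clerk D's rate is 2r, so together (2 + 1)r = 3r = 1/39.
Thus r = 1/117 per day.
Clerk A alone: 117 days; Clerk D alone: 117/2 days.

117 days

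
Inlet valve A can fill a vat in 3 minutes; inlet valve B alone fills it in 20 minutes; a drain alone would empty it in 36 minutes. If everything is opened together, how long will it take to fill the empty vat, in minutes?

45/16 minutes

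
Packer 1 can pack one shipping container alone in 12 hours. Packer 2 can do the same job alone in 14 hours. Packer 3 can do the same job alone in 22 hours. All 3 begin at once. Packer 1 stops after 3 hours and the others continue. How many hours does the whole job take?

In the first 3 hours the combined rate is 185/924, so 185/308 of the job is done, leaving 123/308.
After Packer 1 leaves the rate is 9/77 per hour; the remaining 123/308 takes 41/12 hours.
Total = 3 + 41/12 = 77/12 hours.

77/12 hours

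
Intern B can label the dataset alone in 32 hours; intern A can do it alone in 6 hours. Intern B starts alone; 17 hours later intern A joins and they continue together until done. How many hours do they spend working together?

45/19 hours

In 17 hours intern B does 17/32 of the job, leaving 15/32.
Intern B and intern A together work at 19/96 per hour, so finishing takes 15/32 ÷ 19/96 = 45/19 hours.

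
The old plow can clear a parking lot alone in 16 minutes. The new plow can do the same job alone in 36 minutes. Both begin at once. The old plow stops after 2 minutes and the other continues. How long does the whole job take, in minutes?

63/2 minutes

In the first 2 minutes the combined rate is 13/144, so 13/72 of the job is done, leaving 59/72.
After the old plow leaves the rate is 1/36 per minute; the remaining 59/72 takes 59/2 minutes.
Total = 2 + 59/2 = 63/2 minutes.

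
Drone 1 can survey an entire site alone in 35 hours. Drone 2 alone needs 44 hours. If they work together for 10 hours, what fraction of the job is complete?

79/154

Combined rate: 1/35 + 1/44 = (44 + 35)/1540 = 79/1540 per hour.
In 10 hours they complete 10·79/1540 = 79/154 of the job.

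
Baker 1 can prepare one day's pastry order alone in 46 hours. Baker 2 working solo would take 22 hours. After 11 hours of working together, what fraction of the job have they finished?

Combined rate: 1/46 + 1/22 = (11 + 23)/506 = 34/506 = 17/253 per hour.
In 11 hours they complete 11·17/253 = 17/23 of the job.

17/23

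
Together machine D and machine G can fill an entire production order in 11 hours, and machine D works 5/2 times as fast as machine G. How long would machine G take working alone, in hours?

77/2 hours

Let machine G's rate be r; then machine D's rate is (5/2)r, so together (5/2 + 1)r = (7/2)r = 1/11.
Thus r = 2/77 per hour.
Machine G alone: 77/2 hours; machine D alone: 77/5 hours.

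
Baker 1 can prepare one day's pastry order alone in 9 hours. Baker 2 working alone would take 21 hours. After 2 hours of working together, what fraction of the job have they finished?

Combined rate: 1/9 + 1/21 = (7 + 3)/63 = 10/63 per hour.
In 2 hours they complete 2·10/63 = 20/63 of the job.

20/63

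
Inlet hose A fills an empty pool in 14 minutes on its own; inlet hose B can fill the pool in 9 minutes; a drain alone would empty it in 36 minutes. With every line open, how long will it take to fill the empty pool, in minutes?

84/13 minutes

Net rate = 1/14 + 1/9 − 1/36 = (18 + 28 − 7)/252 = 39/252 = 13/84 per minute.
Filling time = 1 ÷ (13/84) = 84/13 minutes.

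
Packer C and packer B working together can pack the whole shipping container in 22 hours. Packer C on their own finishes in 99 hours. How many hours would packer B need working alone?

198/7 hours

Combined rate is 1/22 per hour.
Known contribution: 1/99 per hour.
So packer B's rate is 1/22 − 1/99 = 7/198, meaning 198/7 hours alone.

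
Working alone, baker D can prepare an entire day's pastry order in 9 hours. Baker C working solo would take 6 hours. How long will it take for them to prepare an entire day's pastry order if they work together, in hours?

18/5 hours

Combined rate: 1/9 + 1/6 = (2 + 3)/18 = 5/18 per hour.
Time = 1 ÷ (5/18) = 18/5 hours.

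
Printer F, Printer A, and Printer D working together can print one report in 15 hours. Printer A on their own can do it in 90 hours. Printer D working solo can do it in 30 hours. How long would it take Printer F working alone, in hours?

45 hours

Combined rate is 1/15 per hour.
Known contribution: 1/90 + 1/30 = (1 + 3)/90 = 4/90 = 2/45 per hour.
So Printer F's rate is 1/15 − 2/45 = 1/45, meaning 45 hours alone.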